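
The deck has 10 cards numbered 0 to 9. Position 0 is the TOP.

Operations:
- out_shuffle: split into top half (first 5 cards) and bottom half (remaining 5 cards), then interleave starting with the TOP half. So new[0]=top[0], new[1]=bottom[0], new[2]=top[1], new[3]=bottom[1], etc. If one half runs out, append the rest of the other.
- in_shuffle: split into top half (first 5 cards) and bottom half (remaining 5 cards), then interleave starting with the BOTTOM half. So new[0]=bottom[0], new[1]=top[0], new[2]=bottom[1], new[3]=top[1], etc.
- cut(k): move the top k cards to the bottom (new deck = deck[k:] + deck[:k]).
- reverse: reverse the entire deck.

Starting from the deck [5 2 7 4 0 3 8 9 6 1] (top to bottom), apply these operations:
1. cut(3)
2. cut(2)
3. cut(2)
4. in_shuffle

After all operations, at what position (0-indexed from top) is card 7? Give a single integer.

Answer: 0

Derivation:
After op 1 (cut(3)): [4 0 3 8 9 6 1 5 2 7]
After op 2 (cut(2)): [3 8 9 6 1 5 2 7 4 0]
After op 3 (cut(2)): [9 6 1 5 2 7 4 0 3 8]
After op 4 (in_shuffle): [7 9 4 6 0 1 3 5 8 2]
Card 7 is at position 0.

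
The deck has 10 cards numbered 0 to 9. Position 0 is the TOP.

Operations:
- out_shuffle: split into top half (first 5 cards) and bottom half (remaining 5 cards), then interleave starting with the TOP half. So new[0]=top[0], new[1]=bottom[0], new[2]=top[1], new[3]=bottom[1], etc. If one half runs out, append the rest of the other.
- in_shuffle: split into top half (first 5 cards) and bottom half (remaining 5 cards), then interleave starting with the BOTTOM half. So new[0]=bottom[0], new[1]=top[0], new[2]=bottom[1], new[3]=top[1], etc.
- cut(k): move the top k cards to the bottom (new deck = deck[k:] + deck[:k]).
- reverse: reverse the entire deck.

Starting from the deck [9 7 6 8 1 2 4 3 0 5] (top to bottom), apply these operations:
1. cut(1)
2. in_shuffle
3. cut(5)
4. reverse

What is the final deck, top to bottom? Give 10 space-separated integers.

Answer: 0 6 3 7 4 2 9 1 5 8

Derivation:
After op 1 (cut(1)): [7 6 8 1 2 4 3 0 5 9]
After op 2 (in_shuffle): [4 7 3 6 0 8 5 1 9 2]
After op 3 (cut(5)): [8 5 1 9 2 4 7 3 6 0]
After op 4 (reverse): [0 6 3 7 4 2 9 1 5 8]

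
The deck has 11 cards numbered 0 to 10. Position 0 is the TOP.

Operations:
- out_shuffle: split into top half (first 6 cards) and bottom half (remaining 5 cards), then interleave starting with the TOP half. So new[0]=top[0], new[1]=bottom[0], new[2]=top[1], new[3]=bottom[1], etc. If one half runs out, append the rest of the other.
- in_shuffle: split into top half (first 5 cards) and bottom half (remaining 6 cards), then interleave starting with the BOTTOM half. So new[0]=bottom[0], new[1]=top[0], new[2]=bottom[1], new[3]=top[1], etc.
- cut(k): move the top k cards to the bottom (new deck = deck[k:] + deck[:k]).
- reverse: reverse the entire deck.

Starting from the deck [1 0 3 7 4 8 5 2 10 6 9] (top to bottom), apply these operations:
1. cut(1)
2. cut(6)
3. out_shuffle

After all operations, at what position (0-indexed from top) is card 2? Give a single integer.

Answer: 0

Derivation:
After op 1 (cut(1)): [0 3 7 4 8 5 2 10 6 9 1]
After op 2 (cut(6)): [2 10 6 9 1 0 3 7 4 8 5]
After op 3 (out_shuffle): [2 3 10 7 6 4 9 8 1 5 0]
Card 2 is at position 0.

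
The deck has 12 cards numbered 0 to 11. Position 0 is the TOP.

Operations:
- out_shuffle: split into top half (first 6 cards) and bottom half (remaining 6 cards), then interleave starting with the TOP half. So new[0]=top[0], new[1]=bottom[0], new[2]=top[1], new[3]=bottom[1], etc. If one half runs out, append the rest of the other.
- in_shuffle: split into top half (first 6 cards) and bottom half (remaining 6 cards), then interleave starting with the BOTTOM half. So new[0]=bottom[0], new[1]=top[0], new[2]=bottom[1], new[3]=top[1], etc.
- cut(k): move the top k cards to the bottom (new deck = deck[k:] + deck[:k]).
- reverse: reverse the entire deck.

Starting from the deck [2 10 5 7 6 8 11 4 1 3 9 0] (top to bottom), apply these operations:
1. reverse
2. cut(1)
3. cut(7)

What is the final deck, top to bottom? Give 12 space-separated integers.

After op 1 (reverse): [0 9 3 1 4 11 8 6 7 5 10 2]
After op 2 (cut(1)): [9 3 1 4 11 8 6 7 5 10 2 0]
After op 3 (cut(7)): [7 5 10 2 0 9 3 1 4 11 8 6]

Answer: 7 5 10 2 0 9 3 1 4 11 8 6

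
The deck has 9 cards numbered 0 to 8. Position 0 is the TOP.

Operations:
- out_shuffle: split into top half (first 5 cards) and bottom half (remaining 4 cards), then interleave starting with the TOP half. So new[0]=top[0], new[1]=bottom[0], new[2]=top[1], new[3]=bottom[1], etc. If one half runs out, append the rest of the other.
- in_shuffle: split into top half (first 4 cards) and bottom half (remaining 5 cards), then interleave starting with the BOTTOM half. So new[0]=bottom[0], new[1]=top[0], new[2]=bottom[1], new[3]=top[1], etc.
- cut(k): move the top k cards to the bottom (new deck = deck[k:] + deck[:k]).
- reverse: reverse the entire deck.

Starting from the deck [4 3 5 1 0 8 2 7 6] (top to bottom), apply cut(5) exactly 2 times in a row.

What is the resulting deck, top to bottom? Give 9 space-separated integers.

After op 1 (cut(5)): [8 2 7 6 4 3 5 1 0]
After op 2 (cut(5)): [3 5 1 0 8 2 7 6 4]

Answer: 3 5 1 0 8 2 7 6 4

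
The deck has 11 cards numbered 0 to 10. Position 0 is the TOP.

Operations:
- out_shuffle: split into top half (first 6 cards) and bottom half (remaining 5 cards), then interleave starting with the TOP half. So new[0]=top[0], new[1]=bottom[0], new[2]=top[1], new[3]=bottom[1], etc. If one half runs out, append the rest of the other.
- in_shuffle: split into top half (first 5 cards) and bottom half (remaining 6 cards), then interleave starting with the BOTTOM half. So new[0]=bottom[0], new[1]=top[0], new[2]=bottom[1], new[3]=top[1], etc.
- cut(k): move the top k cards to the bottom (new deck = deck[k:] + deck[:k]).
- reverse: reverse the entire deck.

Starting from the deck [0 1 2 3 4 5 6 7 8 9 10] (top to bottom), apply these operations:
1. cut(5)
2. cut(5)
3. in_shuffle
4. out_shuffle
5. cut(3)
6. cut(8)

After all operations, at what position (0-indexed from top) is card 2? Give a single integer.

After op 1 (cut(5)): [5 6 7 8 9 10 0 1 2 3 4]
After op 2 (cut(5)): [10 0 1 2 3 4 5 6 7 8 9]
After op 3 (in_shuffle): [4 10 5 0 6 1 7 2 8 3 9]
After op 4 (out_shuffle): [4 7 10 2 5 8 0 3 6 9 1]
After op 5 (cut(3)): [2 5 8 0 3 6 9 1 4 7 10]
After op 6 (cut(8)): [4 7 10 2 5 8 0 3 6 9 1]
Card 2 is at position 3.

Answer: 3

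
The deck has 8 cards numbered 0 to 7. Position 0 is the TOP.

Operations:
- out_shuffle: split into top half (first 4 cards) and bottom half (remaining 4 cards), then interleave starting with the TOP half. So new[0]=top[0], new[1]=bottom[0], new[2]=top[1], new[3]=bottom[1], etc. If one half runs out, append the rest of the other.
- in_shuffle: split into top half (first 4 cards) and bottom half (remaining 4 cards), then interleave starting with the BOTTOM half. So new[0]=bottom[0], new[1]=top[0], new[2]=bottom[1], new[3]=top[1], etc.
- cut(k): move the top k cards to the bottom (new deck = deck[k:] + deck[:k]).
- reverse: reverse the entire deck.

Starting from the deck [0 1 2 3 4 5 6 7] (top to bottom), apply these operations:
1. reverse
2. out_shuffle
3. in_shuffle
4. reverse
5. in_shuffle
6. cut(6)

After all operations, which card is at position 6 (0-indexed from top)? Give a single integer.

Answer: 7

Derivation:
After op 1 (reverse): [7 6 5 4 3 2 1 0]
After op 2 (out_shuffle): [7 3 6 2 5 1 4 0]
After op 3 (in_shuffle): [5 7 1 3 4 6 0 2]
After op 4 (reverse): [2 0 6 4 3 1 7 5]
After op 5 (in_shuffle): [3 2 1 0 7 6 5 4]
After op 6 (cut(6)): [5 4 3 2 1 0 7 6]
Position 6: card 7.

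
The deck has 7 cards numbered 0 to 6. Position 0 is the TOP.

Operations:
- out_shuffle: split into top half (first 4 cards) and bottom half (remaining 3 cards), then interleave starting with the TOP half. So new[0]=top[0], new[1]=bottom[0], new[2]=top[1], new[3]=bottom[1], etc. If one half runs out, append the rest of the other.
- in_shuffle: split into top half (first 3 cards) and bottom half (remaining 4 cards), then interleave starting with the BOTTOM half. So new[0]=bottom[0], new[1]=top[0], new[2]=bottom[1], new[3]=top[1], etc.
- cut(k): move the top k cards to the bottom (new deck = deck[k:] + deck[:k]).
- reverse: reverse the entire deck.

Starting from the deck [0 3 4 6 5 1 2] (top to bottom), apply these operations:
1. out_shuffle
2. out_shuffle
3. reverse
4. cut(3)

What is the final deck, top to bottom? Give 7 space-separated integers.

After op 1 (out_shuffle): [0 5 3 1 4 2 6]
After op 2 (out_shuffle): [0 4 5 2 3 6 1]
After op 3 (reverse): [1 6 3 2 5 4 0]
After op 4 (cut(3)): [2 5 4 0 1 6 3]

Answer: 2 5 4 0 1 6 3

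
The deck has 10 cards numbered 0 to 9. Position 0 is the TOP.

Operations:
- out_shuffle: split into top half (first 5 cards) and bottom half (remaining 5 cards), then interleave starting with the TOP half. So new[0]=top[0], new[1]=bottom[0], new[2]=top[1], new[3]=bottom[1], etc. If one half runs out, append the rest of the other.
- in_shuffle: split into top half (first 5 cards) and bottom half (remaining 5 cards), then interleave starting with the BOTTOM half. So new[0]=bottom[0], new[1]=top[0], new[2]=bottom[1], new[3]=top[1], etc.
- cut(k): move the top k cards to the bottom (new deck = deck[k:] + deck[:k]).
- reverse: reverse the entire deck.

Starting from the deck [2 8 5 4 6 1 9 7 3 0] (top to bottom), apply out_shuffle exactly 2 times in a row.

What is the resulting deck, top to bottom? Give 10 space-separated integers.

After op 1 (out_shuffle): [2 1 8 9 5 7 4 3 6 0]
After op 2 (out_shuffle): [2 7 1 4 8 3 9 6 5 0]

Answer: 2 7 1 4 8 3 9 6 5 0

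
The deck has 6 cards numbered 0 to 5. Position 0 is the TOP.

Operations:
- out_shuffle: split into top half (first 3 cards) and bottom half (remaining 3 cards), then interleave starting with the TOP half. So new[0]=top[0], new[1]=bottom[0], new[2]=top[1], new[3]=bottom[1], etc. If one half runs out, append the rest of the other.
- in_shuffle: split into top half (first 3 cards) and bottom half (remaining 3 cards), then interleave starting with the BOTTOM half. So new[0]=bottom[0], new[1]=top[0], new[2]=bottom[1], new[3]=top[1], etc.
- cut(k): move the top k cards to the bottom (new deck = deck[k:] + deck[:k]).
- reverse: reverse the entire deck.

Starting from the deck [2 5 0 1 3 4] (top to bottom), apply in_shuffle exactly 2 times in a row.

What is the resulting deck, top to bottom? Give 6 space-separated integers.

After op 1 (in_shuffle): [1 2 3 5 4 0]
After op 2 (in_shuffle): [5 1 4 2 0 3]

Answer: 5 1 4 2 0 3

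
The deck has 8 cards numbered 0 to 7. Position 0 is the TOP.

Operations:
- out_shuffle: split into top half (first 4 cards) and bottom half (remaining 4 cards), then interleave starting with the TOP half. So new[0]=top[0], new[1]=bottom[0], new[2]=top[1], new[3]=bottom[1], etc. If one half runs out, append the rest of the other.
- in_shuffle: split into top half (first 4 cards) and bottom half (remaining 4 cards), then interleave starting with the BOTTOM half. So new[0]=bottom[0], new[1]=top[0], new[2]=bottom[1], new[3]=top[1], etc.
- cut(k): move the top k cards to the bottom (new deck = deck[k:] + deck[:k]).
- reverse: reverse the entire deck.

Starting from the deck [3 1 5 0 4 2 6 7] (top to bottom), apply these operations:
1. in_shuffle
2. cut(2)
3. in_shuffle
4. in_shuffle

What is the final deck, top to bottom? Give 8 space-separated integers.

Answer: 4 7 6 2 3 0 5 1

Derivation:
After op 1 (in_shuffle): [4 3 2 1 6 5 7 0]
After op 2 (cut(2)): [2 1 6 5 7 0 4 3]
After op 3 (in_shuffle): [7 2 0 1 4 6 3 5]
After op 4 (in_shuffle): [4 7 6 2 3 0 5 1]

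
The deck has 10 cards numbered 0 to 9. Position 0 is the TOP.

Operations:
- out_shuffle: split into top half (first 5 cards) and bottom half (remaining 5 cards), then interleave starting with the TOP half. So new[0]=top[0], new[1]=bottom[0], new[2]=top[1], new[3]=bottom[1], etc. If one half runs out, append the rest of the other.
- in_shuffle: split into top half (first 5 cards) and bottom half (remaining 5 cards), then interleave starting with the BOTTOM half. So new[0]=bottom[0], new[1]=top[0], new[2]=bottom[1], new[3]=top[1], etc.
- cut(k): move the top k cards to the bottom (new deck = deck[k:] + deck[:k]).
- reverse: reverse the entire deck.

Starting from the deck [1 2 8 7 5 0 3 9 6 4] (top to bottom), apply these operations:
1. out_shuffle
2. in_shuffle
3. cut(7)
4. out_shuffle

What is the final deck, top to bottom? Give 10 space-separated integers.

Answer: 3 7 4 0 8 6 9 2 1 5

Derivation:
After op 1 (out_shuffle): [1 0 2 3 8 9 7 6 5 4]
After op 2 (in_shuffle): [9 1 7 0 6 2 5 3 4 8]
After op 3 (cut(7)): [3 4 8 9 1 7 0 6 2 5]
After op 4 (out_shuffle): [3 7 4 0 8 6 9 2 1 5]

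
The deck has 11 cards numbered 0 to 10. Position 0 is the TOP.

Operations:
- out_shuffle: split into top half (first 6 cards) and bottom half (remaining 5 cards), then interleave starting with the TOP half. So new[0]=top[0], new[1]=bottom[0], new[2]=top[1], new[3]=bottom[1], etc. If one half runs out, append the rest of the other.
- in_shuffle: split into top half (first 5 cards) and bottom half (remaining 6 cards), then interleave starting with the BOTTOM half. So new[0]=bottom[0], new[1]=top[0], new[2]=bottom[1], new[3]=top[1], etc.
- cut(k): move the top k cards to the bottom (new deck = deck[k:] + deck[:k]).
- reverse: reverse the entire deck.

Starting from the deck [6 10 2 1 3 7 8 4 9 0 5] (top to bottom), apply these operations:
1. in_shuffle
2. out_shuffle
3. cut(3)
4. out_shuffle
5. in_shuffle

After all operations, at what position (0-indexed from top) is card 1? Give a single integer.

After op 1 (in_shuffle): [7 6 8 10 4 2 9 1 0 3 5]
After op 2 (out_shuffle): [7 9 6 1 8 0 10 3 4 5 2]
After op 3 (cut(3)): [1 8 0 10 3 4 5 2 7 9 6]
After op 4 (out_shuffle): [1 5 8 2 0 7 10 9 3 6 4]
After op 5 (in_shuffle): [7 1 10 5 9 8 3 2 6 0 4]
Card 1 is at position 1.

Answer: 1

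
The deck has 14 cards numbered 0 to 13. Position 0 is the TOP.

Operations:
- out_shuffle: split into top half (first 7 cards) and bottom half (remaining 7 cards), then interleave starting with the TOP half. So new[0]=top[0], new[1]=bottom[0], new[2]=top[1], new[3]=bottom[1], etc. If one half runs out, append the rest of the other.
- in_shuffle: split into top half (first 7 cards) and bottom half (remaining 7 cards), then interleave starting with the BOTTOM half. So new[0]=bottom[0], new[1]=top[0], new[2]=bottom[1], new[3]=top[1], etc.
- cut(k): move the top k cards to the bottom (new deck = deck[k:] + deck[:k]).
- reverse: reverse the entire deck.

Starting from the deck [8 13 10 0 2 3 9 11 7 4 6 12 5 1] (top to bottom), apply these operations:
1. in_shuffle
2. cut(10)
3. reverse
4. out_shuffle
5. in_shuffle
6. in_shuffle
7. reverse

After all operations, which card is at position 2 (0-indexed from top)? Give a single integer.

Answer: 12

Derivation:
After op 1 (in_shuffle): [11 8 7 13 4 10 6 0 12 2 5 3 1 9]
After op 2 (cut(10)): [5 3 1 9 11 8 7 13 4 10 6 0 12 2]
After op 3 (reverse): [2 12 0 6 10 4 13 7 8 11 9 1 3 5]
After op 4 (out_shuffle): [2 7 12 8 0 11 6 9 10 1 4 3 13 5]
After op 5 (in_shuffle): [9 2 10 7 1 12 4 8 3 0 13 11 5 6]
After op 6 (in_shuffle): [8 9 3 2 0 10 13 7 11 1 5 12 6 4]
After op 7 (reverse): [4 6 12 5 1 11 7 13 10 0 2 3 9 8]
Position 2: card 12.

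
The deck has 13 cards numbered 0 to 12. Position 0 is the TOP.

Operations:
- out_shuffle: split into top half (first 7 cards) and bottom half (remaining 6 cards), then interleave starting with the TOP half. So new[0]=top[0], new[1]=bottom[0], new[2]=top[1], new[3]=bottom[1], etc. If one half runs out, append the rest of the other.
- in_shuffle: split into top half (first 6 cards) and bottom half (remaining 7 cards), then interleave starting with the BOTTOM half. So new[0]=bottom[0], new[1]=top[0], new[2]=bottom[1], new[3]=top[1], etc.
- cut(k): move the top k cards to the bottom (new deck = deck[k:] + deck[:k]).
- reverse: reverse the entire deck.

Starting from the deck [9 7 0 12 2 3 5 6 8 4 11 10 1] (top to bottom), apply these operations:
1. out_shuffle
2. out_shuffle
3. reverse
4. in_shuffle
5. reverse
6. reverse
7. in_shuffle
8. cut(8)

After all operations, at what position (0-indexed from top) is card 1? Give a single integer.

Answer: 7

Derivation:
After op 1 (out_shuffle): [9 6 7 8 0 4 12 11 2 10 3 1 5]
After op 2 (out_shuffle): [9 11 6 2 7 10 8 3 0 1 4 5 12]
After op 3 (reverse): [12 5 4 1 0 3 8 10 7 2 6 11 9]
After op 4 (in_shuffle): [8 12 10 5 7 4 2 1 6 0 11 3 9]
After op 5 (reverse): [9 3 11 0 6 1 2 4 7 5 10 12 8]
After op 6 (reverse): [8 12 10 5 7 4 2 1 6 0 11 3 9]
After op 7 (in_shuffle): [2 8 1 12 6 10 0 5 11 7 3 4 9]
After op 8 (cut(8)): [11 7 3 4 9 2 8 1 12 6 10 0 5]
Card 1 is at position 7.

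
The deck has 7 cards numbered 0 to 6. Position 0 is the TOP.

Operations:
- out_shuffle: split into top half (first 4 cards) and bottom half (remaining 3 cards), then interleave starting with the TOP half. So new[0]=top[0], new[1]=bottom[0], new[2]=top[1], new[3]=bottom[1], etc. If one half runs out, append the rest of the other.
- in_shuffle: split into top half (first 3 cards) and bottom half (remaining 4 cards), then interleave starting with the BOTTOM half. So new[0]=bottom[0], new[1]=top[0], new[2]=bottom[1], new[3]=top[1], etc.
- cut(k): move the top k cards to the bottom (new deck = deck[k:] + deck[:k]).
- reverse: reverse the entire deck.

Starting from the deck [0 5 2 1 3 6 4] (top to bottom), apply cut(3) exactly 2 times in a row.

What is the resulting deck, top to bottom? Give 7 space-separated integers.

Answer: 4 0 5 2 1 3 6

Derivation:
After op 1 (cut(3)): [1 3 6 4 0 5 2]
After op 2 (cut(3)): [4 0 5 2 1 3 6]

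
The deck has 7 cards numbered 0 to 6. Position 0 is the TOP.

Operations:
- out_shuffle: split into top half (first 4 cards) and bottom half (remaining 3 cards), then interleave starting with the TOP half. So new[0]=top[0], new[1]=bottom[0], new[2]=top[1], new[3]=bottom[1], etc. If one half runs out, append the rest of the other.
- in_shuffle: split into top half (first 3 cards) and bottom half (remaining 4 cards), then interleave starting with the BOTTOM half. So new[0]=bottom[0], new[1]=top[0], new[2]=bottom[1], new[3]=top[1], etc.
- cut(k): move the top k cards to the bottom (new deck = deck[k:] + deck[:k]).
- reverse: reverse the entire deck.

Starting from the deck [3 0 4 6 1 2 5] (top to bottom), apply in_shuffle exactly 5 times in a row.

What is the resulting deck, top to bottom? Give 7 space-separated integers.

After op 1 (in_shuffle): [6 3 1 0 2 4 5]
After op 2 (in_shuffle): [0 6 2 3 4 1 5]
After op 3 (in_shuffle): [3 0 4 6 1 2 5]
After op 4 (in_shuffle): [6 3 1 0 2 4 5]
After op 5 (in_shuffle): [0 6 2 3 4 1 5]

Answer: 0 6 2 3 4 1 5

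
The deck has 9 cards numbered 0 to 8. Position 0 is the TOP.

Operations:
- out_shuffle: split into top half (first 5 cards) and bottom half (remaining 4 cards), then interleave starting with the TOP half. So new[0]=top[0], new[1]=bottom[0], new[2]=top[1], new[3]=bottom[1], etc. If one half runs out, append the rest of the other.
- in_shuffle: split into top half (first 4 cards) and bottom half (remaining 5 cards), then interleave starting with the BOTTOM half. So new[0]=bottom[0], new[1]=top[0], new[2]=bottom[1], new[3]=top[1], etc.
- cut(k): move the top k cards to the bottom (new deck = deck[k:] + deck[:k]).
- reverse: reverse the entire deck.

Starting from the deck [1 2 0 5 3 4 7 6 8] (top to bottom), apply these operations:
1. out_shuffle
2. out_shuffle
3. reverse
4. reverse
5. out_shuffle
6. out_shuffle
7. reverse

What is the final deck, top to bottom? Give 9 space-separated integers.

Answer: 4 2 7 0 6 5 8 3 1

Derivation:
After op 1 (out_shuffle): [1 4 2 7 0 6 5 8 3]
After op 2 (out_shuffle): [1 6 4 5 2 8 7 3 0]
After op 3 (reverse): [0 3 7 8 2 5 4 6 1]
After op 4 (reverse): [1 6 4 5 2 8 7 3 0]
After op 5 (out_shuffle): [1 8 6 7 4 3 5 0 2]
After op 6 (out_shuffle): [1 3 8 5 6 0 7 2 4]
After op 7 (reverse): [4 2 7 0 6 5 8 3 1]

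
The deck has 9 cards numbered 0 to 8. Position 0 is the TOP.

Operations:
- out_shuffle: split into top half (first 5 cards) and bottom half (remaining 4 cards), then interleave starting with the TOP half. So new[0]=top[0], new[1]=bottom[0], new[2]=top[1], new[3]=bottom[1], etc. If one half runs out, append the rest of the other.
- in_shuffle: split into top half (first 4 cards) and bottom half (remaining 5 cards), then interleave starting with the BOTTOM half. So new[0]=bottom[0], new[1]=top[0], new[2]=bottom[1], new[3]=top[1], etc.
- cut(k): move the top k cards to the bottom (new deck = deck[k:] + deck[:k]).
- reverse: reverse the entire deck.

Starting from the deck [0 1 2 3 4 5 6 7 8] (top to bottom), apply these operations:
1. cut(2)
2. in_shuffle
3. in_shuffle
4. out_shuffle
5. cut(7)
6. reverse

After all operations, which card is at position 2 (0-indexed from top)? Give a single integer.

After op 1 (cut(2)): [2 3 4 5 6 7 8 0 1]
After op 2 (in_shuffle): [6 2 7 3 8 4 0 5 1]
After op 3 (in_shuffle): [8 6 4 2 0 7 5 3 1]
After op 4 (out_shuffle): [8 7 6 5 4 3 2 1 0]
After op 5 (cut(7)): [1 0 8 7 6 5 4 3 2]
After op 6 (reverse): [2 3 4 5 6 7 8 0 1]
Position 2: card 4.

Answer: 4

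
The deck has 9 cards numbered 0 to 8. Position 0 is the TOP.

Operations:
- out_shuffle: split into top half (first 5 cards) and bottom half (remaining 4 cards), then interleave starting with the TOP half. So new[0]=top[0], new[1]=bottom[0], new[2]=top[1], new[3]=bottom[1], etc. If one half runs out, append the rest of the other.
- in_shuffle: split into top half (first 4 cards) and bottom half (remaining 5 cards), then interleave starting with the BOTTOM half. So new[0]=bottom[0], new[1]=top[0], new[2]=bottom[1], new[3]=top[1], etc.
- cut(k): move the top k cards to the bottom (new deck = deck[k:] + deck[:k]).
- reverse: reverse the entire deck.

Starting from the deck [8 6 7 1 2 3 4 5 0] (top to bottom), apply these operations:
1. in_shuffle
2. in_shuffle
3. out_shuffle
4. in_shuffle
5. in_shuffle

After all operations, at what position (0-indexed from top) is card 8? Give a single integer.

Answer: 0

Derivation:
After op 1 (in_shuffle): [2 8 3 6 4 7 5 1 0]
After op 2 (in_shuffle): [4 2 7 8 5 3 1 6 0]
After op 3 (out_shuffle): [4 3 2 1 7 6 8 0 5]
After op 4 (in_shuffle): [7 4 6 3 8 2 0 1 5]
After op 5 (in_shuffle): [8 7 2 4 0 6 1 3 5]
Card 8 is at position 0.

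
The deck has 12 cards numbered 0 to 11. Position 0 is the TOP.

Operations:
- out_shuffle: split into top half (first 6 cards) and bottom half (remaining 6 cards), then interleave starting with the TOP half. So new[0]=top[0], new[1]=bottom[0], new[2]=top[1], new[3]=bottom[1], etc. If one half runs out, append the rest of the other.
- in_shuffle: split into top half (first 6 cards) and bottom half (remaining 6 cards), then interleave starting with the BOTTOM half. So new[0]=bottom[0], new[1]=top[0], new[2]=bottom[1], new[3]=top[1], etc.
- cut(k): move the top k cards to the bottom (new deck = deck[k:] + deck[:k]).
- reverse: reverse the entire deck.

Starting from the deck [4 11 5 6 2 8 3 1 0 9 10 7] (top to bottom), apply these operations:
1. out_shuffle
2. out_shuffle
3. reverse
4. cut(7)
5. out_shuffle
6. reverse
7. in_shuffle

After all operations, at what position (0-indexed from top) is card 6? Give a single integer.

After op 1 (out_shuffle): [4 3 11 1 5 0 6 9 2 10 8 7]
After op 2 (out_shuffle): [4 6 3 9 11 2 1 10 5 8 0 7]
After op 3 (reverse): [7 0 8 5 10 1 2 11 9 3 6 4]
After op 4 (cut(7)): [11 9 3 6 4 7 0 8 5 10 1 2]
After op 5 (out_shuffle): [11 0 9 8 3 5 6 10 4 1 7 2]
After op 6 (reverse): [2 7 1 4 10 6 5 3 8 9 0 11]
After op 7 (in_shuffle): [5 2 3 7 8 1 9 4 0 10 11 6]
Card 6 is at position 11.

Answer: 11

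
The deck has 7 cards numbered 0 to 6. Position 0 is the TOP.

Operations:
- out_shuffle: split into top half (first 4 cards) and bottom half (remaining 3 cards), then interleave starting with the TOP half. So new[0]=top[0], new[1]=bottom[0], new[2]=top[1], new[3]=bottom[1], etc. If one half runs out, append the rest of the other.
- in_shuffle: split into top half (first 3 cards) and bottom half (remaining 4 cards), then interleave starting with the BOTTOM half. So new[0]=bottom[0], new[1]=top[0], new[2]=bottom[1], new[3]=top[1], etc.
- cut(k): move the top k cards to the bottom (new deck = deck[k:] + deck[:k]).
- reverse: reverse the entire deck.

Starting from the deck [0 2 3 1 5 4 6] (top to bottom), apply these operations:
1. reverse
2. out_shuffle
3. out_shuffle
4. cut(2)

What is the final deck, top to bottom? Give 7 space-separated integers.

Answer: 3 0 4 1 2 6 5

Derivation:
After op 1 (reverse): [6 4 5 1 3 2 0]
After op 2 (out_shuffle): [6 3 4 2 5 0 1]
After op 3 (out_shuffle): [6 5 3 0 4 1 2]
After op 4 (cut(2)): [3 0 4 1 2 6 5]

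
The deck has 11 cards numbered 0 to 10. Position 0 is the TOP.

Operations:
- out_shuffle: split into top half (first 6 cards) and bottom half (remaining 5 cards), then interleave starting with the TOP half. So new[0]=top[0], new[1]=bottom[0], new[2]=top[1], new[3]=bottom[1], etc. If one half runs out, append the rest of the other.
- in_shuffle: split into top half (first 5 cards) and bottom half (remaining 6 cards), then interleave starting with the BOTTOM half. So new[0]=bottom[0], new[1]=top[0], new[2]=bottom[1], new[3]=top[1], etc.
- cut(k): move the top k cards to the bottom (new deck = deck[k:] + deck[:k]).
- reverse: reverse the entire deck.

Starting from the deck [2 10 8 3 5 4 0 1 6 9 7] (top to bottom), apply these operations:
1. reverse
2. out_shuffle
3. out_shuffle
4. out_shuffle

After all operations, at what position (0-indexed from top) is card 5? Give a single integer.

After op 1 (reverse): [7 9 6 1 0 4 5 3 8 10 2]
After op 2 (out_shuffle): [7 5 9 3 6 8 1 10 0 2 4]
After op 3 (out_shuffle): [7 1 5 10 9 0 3 2 6 4 8]
After op 4 (out_shuffle): [7 3 1 2 5 6 10 4 9 8 0]
Card 5 is at position 4.

Answer: 4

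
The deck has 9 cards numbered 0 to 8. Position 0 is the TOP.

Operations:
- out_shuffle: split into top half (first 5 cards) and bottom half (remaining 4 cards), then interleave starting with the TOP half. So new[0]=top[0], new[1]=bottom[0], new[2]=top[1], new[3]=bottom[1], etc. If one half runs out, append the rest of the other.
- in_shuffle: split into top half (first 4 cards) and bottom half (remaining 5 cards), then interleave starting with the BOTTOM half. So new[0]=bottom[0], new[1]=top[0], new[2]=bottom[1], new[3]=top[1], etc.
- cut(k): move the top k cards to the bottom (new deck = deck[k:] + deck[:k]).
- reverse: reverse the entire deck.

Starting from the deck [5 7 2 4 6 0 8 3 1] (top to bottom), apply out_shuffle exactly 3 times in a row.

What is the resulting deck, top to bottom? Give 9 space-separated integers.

After op 1 (out_shuffle): [5 0 7 8 2 3 4 1 6]
After op 2 (out_shuffle): [5 3 0 4 7 1 8 6 2]
After op 3 (out_shuffle): [5 1 3 8 0 6 4 2 7]

Answer: 5 1 3 8 0 6 4 2 7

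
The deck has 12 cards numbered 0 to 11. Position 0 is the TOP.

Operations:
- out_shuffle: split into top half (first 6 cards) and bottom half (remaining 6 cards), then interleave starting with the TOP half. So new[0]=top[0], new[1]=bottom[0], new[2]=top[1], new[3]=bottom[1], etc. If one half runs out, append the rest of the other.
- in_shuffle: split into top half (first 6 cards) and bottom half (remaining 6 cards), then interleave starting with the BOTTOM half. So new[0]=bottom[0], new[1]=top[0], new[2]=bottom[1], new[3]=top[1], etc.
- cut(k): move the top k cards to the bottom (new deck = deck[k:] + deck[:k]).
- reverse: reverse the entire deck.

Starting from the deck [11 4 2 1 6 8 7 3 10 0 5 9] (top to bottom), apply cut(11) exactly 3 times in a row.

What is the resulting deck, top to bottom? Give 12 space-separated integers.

After op 1 (cut(11)): [9 11 4 2 1 6 8 7 3 10 0 5]
After op 2 (cut(11)): [5 9 11 4 2 1 6 8 7 3 10 0]
After op 3 (cut(11)): [0 5 9 11 4 2 1 6 8 7 3 10]

Answer: 0 5 9 11 4 2 1 6 8 7 3 10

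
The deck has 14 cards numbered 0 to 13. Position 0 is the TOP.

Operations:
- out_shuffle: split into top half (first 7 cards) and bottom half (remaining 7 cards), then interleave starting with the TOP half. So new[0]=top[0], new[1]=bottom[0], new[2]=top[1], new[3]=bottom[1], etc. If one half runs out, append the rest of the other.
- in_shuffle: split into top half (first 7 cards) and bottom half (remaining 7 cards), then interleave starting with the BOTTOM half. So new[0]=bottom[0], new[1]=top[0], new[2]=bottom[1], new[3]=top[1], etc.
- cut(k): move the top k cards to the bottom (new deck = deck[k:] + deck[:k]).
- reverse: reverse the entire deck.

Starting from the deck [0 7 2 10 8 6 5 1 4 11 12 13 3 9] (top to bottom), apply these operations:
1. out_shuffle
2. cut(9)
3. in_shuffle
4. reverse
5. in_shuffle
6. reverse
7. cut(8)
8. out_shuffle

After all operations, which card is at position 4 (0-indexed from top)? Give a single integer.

After op 1 (out_shuffle): [0 1 7 4 2 11 10 12 8 13 6 3 5 9]
After op 2 (cut(9)): [13 6 3 5 9 0 1 7 4 2 11 10 12 8]
After op 3 (in_shuffle): [7 13 4 6 2 3 11 5 10 9 12 0 8 1]
After op 4 (reverse): [1 8 0 12 9 10 5 11 3 2 6 4 13 7]
After op 5 (in_shuffle): [11 1 3 8 2 0 6 12 4 9 13 10 7 5]
After op 6 (reverse): [5 7 10 13 9 4 12 6 0 2 8 3 1 11]
After op 7 (cut(8)): [0 2 8 3 1 11 5 7 10 13 9 4 12 6]
After op 8 (out_shuffle): [0 7 2 10 8 13 3 9 1 4 11 12 5 6]
Position 4: card 8.

Answer: 8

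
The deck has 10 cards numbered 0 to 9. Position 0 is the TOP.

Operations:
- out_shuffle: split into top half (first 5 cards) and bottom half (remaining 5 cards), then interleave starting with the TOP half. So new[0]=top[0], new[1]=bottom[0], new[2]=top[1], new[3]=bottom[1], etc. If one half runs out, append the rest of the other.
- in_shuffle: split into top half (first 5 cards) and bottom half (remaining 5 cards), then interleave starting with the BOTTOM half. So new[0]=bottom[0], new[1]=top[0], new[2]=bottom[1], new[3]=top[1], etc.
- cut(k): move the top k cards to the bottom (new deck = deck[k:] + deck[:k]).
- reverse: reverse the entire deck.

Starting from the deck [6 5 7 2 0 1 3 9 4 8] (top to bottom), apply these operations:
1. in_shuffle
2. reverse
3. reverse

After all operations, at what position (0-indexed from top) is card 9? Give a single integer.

Answer: 4

Derivation:
After op 1 (in_shuffle): [1 6 3 5 9 7 4 2 8 0]
After op 2 (reverse): [0 8 2 4 7 9 5 3 6 1]
After op 3 (reverse): [1 6 3 5 9 7 4 2 8 0]
Card 9 is at position 4.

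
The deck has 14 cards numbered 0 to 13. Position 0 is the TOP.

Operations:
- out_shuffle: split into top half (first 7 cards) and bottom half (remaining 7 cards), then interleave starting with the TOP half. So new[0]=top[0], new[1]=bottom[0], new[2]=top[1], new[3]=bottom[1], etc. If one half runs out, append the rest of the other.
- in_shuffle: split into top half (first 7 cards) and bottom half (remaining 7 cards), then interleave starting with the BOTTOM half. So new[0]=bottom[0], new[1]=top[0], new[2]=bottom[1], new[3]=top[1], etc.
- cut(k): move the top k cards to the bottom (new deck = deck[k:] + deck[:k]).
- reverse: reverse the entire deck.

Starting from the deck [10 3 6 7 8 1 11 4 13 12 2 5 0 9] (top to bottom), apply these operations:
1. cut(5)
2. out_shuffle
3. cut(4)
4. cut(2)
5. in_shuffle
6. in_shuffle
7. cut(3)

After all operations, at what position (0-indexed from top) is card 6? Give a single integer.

After op 1 (cut(5)): [1 11 4 13 12 2 5 0 9 10 3 6 7 8]
After op 2 (out_shuffle): [1 0 11 9 4 10 13 3 12 6 2 7 5 8]
After op 3 (cut(4)): [4 10 13 3 12 6 2 7 5 8 1 0 11 9]
After op 4 (cut(2)): [13 3 12 6 2 7 5 8 1 0 11 9 4 10]
After op 5 (in_shuffle): [8 13 1 3 0 12 11 6 9 2 4 7 10 5]
After op 6 (in_shuffle): [6 8 9 13 2 1 4 3 7 0 10 12 5 11]
After op 7 (cut(3)): [13 2 1 4 3 7 0 10 12 5 11 6 8 9]
Card 6 is at position 11.

Answer: 11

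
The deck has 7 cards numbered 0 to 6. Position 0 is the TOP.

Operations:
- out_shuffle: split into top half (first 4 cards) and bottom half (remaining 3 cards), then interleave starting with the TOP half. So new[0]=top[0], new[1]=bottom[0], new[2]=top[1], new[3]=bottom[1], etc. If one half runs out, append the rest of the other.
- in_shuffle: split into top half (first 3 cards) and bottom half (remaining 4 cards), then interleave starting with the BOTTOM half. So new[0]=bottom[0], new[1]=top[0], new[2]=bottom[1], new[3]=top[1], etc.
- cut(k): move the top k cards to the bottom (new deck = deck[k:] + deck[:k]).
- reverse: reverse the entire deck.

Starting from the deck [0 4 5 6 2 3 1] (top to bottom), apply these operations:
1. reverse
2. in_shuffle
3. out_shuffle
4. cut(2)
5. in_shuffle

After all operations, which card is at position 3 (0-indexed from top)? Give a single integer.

Answer: 2

Derivation:
After op 1 (reverse): [1 3 2 6 5 4 0]
After op 2 (in_shuffle): [6 1 5 3 4 2 0]
After op 3 (out_shuffle): [6 4 1 2 5 0 3]
After op 4 (cut(2)): [1 2 5 0 3 6 4]
After op 5 (in_shuffle): [0 1 3 2 6 5 4]
Position 3: card 2.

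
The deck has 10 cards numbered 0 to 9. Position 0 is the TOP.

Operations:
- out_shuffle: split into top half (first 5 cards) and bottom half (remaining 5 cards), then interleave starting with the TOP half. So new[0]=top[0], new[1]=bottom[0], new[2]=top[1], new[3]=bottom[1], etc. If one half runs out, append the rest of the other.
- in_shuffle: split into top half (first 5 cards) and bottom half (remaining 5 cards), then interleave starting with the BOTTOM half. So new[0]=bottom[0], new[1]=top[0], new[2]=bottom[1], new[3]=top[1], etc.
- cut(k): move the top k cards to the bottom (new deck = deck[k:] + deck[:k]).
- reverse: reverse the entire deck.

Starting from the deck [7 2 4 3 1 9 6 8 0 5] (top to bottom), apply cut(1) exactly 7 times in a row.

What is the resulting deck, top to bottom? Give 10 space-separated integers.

Answer: 8 0 5 7 2 4 3 1 9 6

Derivation:
After op 1 (cut(1)): [2 4 3 1 9 6 8 0 5 7]
After op 2 (cut(1)): [4 3 1 9 6 8 0 5 7 2]
After op 3 (cut(1)): [3 1 9 6 8 0 5 7 2 4]
After op 4 (cut(1)): [1 9 6 8 0 5 7 2 4 3]
After op 5 (cut(1)): [9 6 8 0 5 7 2 4 3 1]
After op 6 (cut(1)): [6 8 0 5 7 2 4 3 1 9]
After op 7 (cut(1)): [8 0 5 7 2 4 3 1 9 6]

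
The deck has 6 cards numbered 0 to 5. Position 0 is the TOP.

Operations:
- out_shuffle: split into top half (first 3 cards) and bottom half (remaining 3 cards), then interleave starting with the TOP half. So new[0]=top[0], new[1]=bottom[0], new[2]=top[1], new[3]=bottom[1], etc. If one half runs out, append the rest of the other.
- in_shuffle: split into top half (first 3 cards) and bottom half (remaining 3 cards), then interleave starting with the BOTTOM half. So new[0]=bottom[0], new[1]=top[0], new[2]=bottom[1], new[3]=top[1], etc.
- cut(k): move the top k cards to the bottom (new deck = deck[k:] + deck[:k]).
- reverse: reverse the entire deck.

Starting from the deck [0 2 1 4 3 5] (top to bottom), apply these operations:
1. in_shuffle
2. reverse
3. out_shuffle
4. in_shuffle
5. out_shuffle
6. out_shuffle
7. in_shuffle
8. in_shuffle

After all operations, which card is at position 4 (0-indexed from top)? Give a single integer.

After op 1 (in_shuffle): [4 0 3 2 5 1]
After op 2 (reverse): [1 5 2 3 0 4]
After op 3 (out_shuffle): [1 3 5 0 2 4]
After op 4 (in_shuffle): [0 1 2 3 4 5]
After op 5 (out_shuffle): [0 3 1 4 2 5]
After op 6 (out_shuffle): [0 4 3 2 1 5]
After op 7 (in_shuffle): [2 0 1 4 5 3]
After op 8 (in_shuffle): [4 2 5 0 3 1]
Position 4: card 3.

Answer: 3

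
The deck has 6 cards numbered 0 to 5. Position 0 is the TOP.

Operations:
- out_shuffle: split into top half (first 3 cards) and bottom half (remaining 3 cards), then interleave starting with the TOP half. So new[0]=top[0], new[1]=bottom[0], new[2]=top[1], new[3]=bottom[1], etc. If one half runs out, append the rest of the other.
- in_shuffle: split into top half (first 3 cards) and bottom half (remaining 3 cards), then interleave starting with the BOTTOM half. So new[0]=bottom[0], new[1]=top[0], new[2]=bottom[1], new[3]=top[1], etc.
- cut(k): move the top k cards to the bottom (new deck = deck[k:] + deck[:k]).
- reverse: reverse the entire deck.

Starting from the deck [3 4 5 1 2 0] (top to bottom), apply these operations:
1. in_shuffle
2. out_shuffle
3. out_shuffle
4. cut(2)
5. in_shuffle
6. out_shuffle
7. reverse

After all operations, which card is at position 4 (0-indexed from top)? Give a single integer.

After op 1 (in_shuffle): [1 3 2 4 0 5]
After op 2 (out_shuffle): [1 4 3 0 2 5]
After op 3 (out_shuffle): [1 0 4 2 3 5]
After op 4 (cut(2)): [4 2 3 5 1 0]
After op 5 (in_shuffle): [5 4 1 2 0 3]
After op 6 (out_shuffle): [5 2 4 0 1 3]
After op 7 (reverse): [3 1 0 4 2 5]
Position 4: card 2.

Answer: 2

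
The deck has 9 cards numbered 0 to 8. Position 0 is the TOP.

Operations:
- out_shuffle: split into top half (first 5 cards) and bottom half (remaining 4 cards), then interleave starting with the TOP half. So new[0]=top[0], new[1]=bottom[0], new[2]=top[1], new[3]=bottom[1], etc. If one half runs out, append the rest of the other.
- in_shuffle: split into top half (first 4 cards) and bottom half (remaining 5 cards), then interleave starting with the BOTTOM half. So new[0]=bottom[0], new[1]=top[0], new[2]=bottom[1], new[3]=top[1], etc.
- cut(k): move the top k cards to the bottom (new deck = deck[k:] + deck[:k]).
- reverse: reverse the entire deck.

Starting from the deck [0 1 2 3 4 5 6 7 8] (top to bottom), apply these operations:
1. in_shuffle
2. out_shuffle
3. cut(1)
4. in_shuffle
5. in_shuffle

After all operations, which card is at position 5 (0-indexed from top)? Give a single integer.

After op 1 (in_shuffle): [4 0 5 1 6 2 7 3 8]
After op 2 (out_shuffle): [4 2 0 7 5 3 1 8 6]
After op 3 (cut(1)): [2 0 7 5 3 1 8 6 4]
After op 4 (in_shuffle): [3 2 1 0 8 7 6 5 4]
After op 5 (in_shuffle): [8 3 7 2 6 1 5 0 4]
Position 5: card 1.

Answer: 1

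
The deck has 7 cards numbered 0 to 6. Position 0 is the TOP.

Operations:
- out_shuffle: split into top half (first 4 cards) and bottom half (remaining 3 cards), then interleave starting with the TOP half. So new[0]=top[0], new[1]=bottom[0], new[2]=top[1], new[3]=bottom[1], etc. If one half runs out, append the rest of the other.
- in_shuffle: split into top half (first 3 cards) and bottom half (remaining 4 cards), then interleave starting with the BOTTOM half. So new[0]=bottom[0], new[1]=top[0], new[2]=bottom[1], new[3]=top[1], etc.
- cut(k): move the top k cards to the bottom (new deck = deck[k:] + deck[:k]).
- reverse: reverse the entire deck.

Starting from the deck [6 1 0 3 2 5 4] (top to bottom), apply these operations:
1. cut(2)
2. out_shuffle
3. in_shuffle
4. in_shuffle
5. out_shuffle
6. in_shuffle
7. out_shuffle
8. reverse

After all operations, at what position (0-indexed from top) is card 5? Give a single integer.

After op 1 (cut(2)): [0 3 2 5 4 6 1]
After op 2 (out_shuffle): [0 4 3 6 2 1 5]
After op 3 (in_shuffle): [6 0 2 4 1 3 5]
After op 4 (in_shuffle): [4 6 1 0 3 2 5]
After op 5 (out_shuffle): [4 3 6 2 1 5 0]
After op 6 (in_shuffle): [2 4 1 3 5 6 0]
After op 7 (out_shuffle): [2 5 4 6 1 0 3]
After op 8 (reverse): [3 0 1 6 4 5 2]
Card 5 is at position 5.

Answer: 5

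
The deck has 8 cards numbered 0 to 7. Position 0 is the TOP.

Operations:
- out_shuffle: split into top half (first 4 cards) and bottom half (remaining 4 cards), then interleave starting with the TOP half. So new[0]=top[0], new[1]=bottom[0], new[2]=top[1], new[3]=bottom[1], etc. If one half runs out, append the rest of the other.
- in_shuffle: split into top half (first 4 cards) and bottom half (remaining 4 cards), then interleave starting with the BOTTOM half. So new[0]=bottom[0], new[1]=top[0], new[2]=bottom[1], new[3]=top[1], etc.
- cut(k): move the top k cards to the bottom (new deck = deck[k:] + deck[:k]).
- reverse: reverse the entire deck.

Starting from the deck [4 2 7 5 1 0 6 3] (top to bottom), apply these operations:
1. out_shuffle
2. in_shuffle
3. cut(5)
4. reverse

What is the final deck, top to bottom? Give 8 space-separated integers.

After op 1 (out_shuffle): [4 1 2 0 7 6 5 3]
After op 2 (in_shuffle): [7 4 6 1 5 2 3 0]
After op 3 (cut(5)): [2 3 0 7 4 6 1 5]
After op 4 (reverse): [5 1 6 4 7 0 3 2]

Answer: 5 1 6 4 7 0 3 2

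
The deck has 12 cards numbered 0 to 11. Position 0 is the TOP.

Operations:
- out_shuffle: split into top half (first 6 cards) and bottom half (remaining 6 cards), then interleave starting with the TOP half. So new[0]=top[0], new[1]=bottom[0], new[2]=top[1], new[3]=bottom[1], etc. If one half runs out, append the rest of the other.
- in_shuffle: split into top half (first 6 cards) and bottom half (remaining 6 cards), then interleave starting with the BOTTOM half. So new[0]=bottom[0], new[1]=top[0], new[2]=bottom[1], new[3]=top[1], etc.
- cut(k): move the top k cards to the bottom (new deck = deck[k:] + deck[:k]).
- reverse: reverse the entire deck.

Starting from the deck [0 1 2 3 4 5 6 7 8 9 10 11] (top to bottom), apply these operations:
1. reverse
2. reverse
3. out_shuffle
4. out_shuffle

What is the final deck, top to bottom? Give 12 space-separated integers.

Answer: 0 3 6 9 1 4 7 10 2 5 8 11

Derivation:
After op 1 (reverse): [11 10 9 8 7 6 5 4 3 2 1 0]
After op 2 (reverse): [0 1 2 3 4 5 6 7 8 9 10 11]
After op 3 (out_shuffle): [0 6 1 7 2 8 3 9 4 10 5 11]
After op 4 (out_shuffle): [0 3 6 9 1 4 7 10 2 5 8 11]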